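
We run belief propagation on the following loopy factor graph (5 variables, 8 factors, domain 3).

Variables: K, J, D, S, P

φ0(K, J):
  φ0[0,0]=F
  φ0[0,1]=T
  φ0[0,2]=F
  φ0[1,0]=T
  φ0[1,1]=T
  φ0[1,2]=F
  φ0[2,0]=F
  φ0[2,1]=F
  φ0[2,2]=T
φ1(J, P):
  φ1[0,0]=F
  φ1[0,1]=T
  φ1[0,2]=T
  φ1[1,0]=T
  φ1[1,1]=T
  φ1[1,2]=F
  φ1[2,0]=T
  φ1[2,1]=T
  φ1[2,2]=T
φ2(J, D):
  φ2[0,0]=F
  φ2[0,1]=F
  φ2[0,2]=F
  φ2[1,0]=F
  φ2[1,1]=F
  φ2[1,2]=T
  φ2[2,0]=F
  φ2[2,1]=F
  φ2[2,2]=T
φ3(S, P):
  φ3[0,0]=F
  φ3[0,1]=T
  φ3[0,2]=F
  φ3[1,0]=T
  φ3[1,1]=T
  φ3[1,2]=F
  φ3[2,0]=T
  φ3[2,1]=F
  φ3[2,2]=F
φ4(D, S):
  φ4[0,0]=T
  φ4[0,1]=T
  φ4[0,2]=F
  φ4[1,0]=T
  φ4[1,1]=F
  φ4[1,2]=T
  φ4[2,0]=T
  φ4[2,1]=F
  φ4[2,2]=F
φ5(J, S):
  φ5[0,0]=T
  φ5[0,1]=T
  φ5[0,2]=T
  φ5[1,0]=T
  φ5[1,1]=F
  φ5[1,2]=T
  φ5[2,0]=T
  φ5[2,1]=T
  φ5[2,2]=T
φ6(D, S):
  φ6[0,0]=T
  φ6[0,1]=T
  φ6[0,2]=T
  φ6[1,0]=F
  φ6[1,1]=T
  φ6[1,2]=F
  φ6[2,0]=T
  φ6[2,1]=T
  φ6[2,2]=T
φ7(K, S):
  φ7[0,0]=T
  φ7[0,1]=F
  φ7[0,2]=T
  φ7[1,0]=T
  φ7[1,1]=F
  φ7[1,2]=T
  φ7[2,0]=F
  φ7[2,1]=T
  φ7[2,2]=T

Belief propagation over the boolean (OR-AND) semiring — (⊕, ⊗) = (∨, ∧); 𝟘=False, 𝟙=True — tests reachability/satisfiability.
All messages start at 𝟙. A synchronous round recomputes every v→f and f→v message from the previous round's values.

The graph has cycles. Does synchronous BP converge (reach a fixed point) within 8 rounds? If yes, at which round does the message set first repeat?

init: all messages = 𝟙 over 3 values
r1 m[φ0→K] = [T, T, T]
r1 m[φ0→J] = [T, T, T]
r1 m[φ1→J] = [T, T, T]
r1 m[φ1→P] = [T, T, T]
r1 m[φ2→J] = [F, T, T]
r1 m[φ2→D] = [F, F, T]
r1 m[φ3→S] = [T, T, T]
r1 m[φ3→P] = [T, T, F]
r1 m[φ4→D] = [T, T, T]
r1 m[φ4→S] = [T, T, T]
r1 m[φ5→J] = [T, T, T]
r1 m[φ5→S] = [T, T, T]
r1 m[φ6→D] = [T, T, T]
r1 m[φ6→S] = [T, T, T]
r1 m[φ7→K] = [T, T, T]
r1 m[φ7→S] = [T, T, T]
r1 m[K→φ0] = [T, T, T]
r1 m[K→φ7] = [T, T, T]
r1 m[J→φ0] = [T, T, T]
r1 m[J→φ1] = [T, T, T]
r1 m[J→φ2] = [T, T, T]
r1 m[J→φ5] = [T, T, T]
r1 m[D→φ2] = [T, T, T]
r1 m[D→φ4] = [T, T, T]
r1 m[D→φ6] = [T, T, T]
r1 m[S→φ3] = [T, T, T]
r1 m[S→φ4] = [T, T, T]
r1 m[S→φ5] = [T, T, T]
r1 m[S→φ6] = [T, T, T]
r1 m[S→φ7] = [T, T, T]
r1 m[P→φ1] = [T, T, T]
r1 m[P→φ3] = [T, T, T]
r2 m[φ0→K] = [T, T, T]
r2 m[φ0→J] = [T, T, T]
r2 m[φ1→J] = [T, T, T]
r2 m[φ1→P] = [T, T, T]
r2 m[φ2→J] = [F, T, T]
r2 m[φ2→D] = [F, F, T]
r2 m[φ3→S] = [T, T, T]
r2 m[φ3→P] = [T, T, F]
r2 m[φ4→D] = [T, T, T]
r2 m[φ4→S] = [T, T, T]
r2 m[φ5→J] = [T, T, T]
r2 m[φ5→S] = [T, T, T]
r2 m[φ6→D] = [T, T, T]
r2 m[φ6→S] = [T, T, T]
r2 m[φ7→K] = [T, T, T]
r2 m[φ7→S] = [T, T, T]
r2 m[K→φ0] = [T, T, T]
r2 m[K→φ7] = [T, T, T]
r2 m[J→φ0] = [F, T, T]
r2 m[J→φ1] = [F, T, T]
r2 m[J→φ2] = [T, T, T]
r2 m[J→φ5] = [F, T, T]
r2 m[D→φ2] = [T, T, T]
r2 m[D→φ4] = [F, F, T]
r2 m[D→φ6] = [F, F, T]
r2 m[S→φ3] = [T, T, T]
r2 m[S→φ4] = [T, T, T]
r2 m[S→φ5] = [T, T, T]
r2 m[S→φ6] = [T, T, T]
r2 m[S→φ7] = [T, T, T]
r2 m[P→φ1] = [T, T, F]
r2 m[P→φ3] = [T, T, T]
r3 m[φ0→K] = [T, T, T]
r3 m[φ0→J] = [T, T, T]
r3 m[φ1→J] = [T, T, T]
r3 m[φ1→P] = [T, T, T]
r3 m[φ2→J] = [F, T, T]
r3 m[φ2→D] = [F, F, T]
r3 m[φ3→S] = [T, T, T]
r3 m[φ3→P] = [T, T, F]
r3 m[φ4→D] = [T, T, T]
r3 m[φ4→S] = [T, F, F]
r3 m[φ5→J] = [T, T, T]
r3 m[φ5→S] = [T, T, T]
r3 m[φ6→D] = [T, T, T]
r3 m[φ6→S] = [T, T, T]
r3 m[φ7→K] = [T, T, T]
r3 m[φ7→S] = [T, T, T]
r3 m[K→φ0] = [T, T, T]
r3 m[K→φ7] = [T, T, T]
r3 m[J→φ0] = [F, T, T]
r3 m[J→φ1] = [F, T, T]
r3 m[J→φ2] = [T, T, T]
r3 m[J→φ5] = [F, T, T]
r3 m[D→φ2] = [T, T, T]
r3 m[D→φ4] = [F, F, T]
r3 m[D→φ6] = [F, F, T]
r3 m[S→φ3] = [T, T, T]
r3 m[S→φ4] = [T, T, T]
r3 m[S→φ5] = [T, T, T]
r3 m[S→φ6] = [T, T, T]
r3 m[S→φ7] = [T, T, T]
r3 m[P→φ1] = [T, T, F]
r3 m[P→φ3] = [T, T, T]
r4 m[φ0→K] = [T, T, T]
r4 m[φ0→J] = [T, T, T]
r4 m[φ1→J] = [T, T, T]
r4 m[φ1→P] = [T, T, T]
r4 m[φ2→J] = [F, T, T]
r4 m[φ2→D] = [F, F, T]
r4 m[φ3→S] = [T, T, T]
r4 m[φ3→P] = [T, T, F]
r4 m[φ4→D] = [T, T, T]
r4 m[φ4→S] = [T, F, F]
r4 m[φ5→J] = [T, T, T]
r4 m[φ5→S] = [T, T, T]
r4 m[φ6→D] = [T, T, T]
r4 m[φ6→S] = [T, T, T]
r4 m[φ7→K] = [T, T, T]
r4 m[φ7→S] = [T, T, T]
r4 m[K→φ0] = [T, T, T]
r4 m[K→φ7] = [T, T, T]
r4 m[J→φ0] = [F, T, T]
r4 m[J→φ1] = [F, T, T]
r4 m[J→φ2] = [T, T, T]
r4 m[J→φ5] = [F, T, T]
r4 m[D→φ2] = [T, T, T]
r4 m[D→φ4] = [F, F, T]
r4 m[D→φ6] = [F, F, T]
r4 m[S→φ3] = [T, F, F]
r4 m[S→φ4] = [T, T, T]
r4 m[S→φ5] = [T, F, F]
r4 m[S→φ6] = [T, F, F]
r4 m[S→φ7] = [T, F, F]
r4 m[P→φ1] = [T, T, F]
r4 m[P→φ3] = [T, T, T]
r5 m[φ0→K] = [T, T, T]
r5 m[φ0→J] = [T, T, T]
r5 m[φ1→J] = [T, T, T]
r5 m[φ1→P] = [T, T, T]
r5 m[φ2→J] = [F, T, T]
r5 m[φ2→D] = [F, F, T]
r5 m[φ3→S] = [T, T, T]
r5 m[φ3→P] = [F, T, F]
r5 m[φ4→D] = [T, T, T]
r5 m[φ4→S] = [T, F, F]
r5 m[φ5→J] = [T, T, T]
r5 m[φ5→S] = [T, T, T]
r5 m[φ6→D] = [T, F, T]
r5 m[φ6→S] = [T, T, T]
r5 m[φ7→K] = [T, T, F]
r5 m[φ7→S] = [T, T, T]
r5 m[K→φ0] = [T, T, T]
r5 m[K→φ7] = [T, T, T]
r5 m[J→φ0] = [F, T, T]
r5 m[J→φ1] = [F, T, T]
r5 m[J→φ2] = [T, T, T]
r5 m[J→φ5] = [F, T, T]
r5 m[D→φ2] = [T, T, T]
r5 m[D→φ4] = [F, F, T]
r5 m[D→φ6] = [F, F, T]
r5 m[S→φ3] = [T, F, F]
r5 m[S→φ4] = [T, T, T]
r5 m[S→φ5] = [T, F, F]
r5 m[S→φ6] = [T, F, F]
r5 m[S→φ7] = [T, F, F]
r5 m[P→φ1] = [T, T, F]
r5 m[P→φ3] = [T, T, T]
r6 m[φ0→K] = [T, T, T]
r6 m[φ0→J] = [T, T, T]
r6 m[φ1→J] = [T, T, T]
r6 m[φ1→P] = [T, T, T]
r6 m[φ2→J] = [F, T, T]
r6 m[φ2→D] = [F, F, T]
r6 m[φ3→S] = [T, T, T]
r6 m[φ3→P] = [F, T, F]
r6 m[φ4→D] = [T, T, T]
r6 m[φ4→S] = [T, F, F]
r6 m[φ5→J] = [T, T, T]
r6 m[φ5→S] = [T, T, T]
r6 m[φ6→D] = [T, F, T]
r6 m[φ6→S] = [T, T, T]
r6 m[φ7→K] = [T, T, F]
r6 m[φ7→S] = [T, T, T]
r6 m[K→φ0] = [T, T, F]
r6 m[K→φ7] = [T, T, T]
r6 m[J→φ0] = [F, T, T]
r6 m[J→φ1] = [F, T, T]
r6 m[J→φ2] = [T, T, T]
r6 m[J→φ5] = [F, T, T]
r6 m[D→φ2] = [T, F, T]
r6 m[D→φ4] = [F, F, T]
r6 m[D→φ6] = [F, F, T]
r6 m[S→φ3] = [T, F, F]
r6 m[S→φ4] = [T, T, T]
r6 m[S→φ5] = [T, F, F]
r6 m[S→φ6] = [T, F, F]
r6 m[S→φ7] = [T, F, F]
r6 m[P→φ1] = [F, T, F]
r6 m[P→φ3] = [T, T, T]
r7 m[φ0→K] = [T, T, T]
r7 m[φ0→J] = [T, T, F]
r7 m[φ1→J] = [T, T, T]
r7 m[φ1→P] = [T, T, T]
r7 m[φ2→J] = [F, T, T]
r7 m[φ2→D] = [F, F, T]
r7 m[φ3→S] = [T, T, T]
r7 m[φ3→P] = [F, T, F]
r7 m[φ4→D] = [T, T, T]
r7 m[φ4→S] = [T, F, F]
r7 m[φ5→J] = [T, T, T]
r7 m[φ5→S] = [T, T, T]
r7 m[φ6→D] = [T, F, T]
r7 m[φ6→S] = [T, T, T]
r7 m[φ7→K] = [T, T, F]
r7 m[φ7→S] = [T, T, T]
r7 m[K→φ0] = [T, T, F]
r7 m[K→φ7] = [T, T, T]
r7 m[J→φ0] = [F, T, T]
r7 m[J→φ1] = [F, T, T]
r7 m[J→φ2] = [T, T, T]
r7 m[J→φ5] = [F, T, T]
r7 m[D→φ2] = [T, F, T]
r7 m[D→φ4] = [F, F, T]
r7 m[D→φ6] = [F, F, T]
r7 m[S→φ3] = [T, F, F]
r7 m[S→φ4] = [T, T, T]
r7 m[S→φ5] = [T, F, F]
r7 m[S→φ6] = [T, F, F]
r7 m[S→φ7] = [T, F, F]
r7 m[P→φ1] = [F, T, F]
r7 m[P→φ3] = [T, T, T]
r8 m[φ0→K] = [T, T, T]
r8 m[φ0→J] = [T, T, F]
r8 m[φ1→J] = [T, T, T]
r8 m[φ1→P] = [T, T, T]
r8 m[φ2→J] = [F, T, T]
r8 m[φ2→D] = [F, F, T]
r8 m[φ3→S] = [T, T, T]
r8 m[φ3→P] = [F, T, F]
r8 m[φ4→D] = [T, T, T]
r8 m[φ4→S] = [T, F, F]
r8 m[φ5→J] = [T, T, T]
r8 m[φ5→S] = [T, T, T]
r8 m[φ6→D] = [T, F, T]
r8 m[φ6→S] = [T, T, T]
r8 m[φ7→K] = [T, T, F]
r8 m[φ7→S] = [T, T, T]
r8 m[K→φ0] = [T, T, F]
r8 m[K→φ7] = [T, T, T]
r8 m[J→φ0] = [F, T, T]
r8 m[J→φ1] = [F, T, F]
r8 m[J→φ2] = [T, T, F]
r8 m[J→φ5] = [F, T, F]
r8 m[D→φ2] = [T, F, T]
r8 m[D→φ4] = [F, F, T]
r8 m[D→φ6] = [F, F, T]
r8 m[S→φ3] = [T, F, F]
r8 m[S→φ4] = [T, T, T]
r8 m[S→φ5] = [T, F, F]
r8 m[S→φ6] = [T, F, F]
r8 m[S→φ7] = [T, F, F]
r8 m[P→φ1] = [F, T, F]
r8 m[P→φ3] = [T, T, T]
no fixed point within 8 rounds

NOT CONVERGED within 8 rounds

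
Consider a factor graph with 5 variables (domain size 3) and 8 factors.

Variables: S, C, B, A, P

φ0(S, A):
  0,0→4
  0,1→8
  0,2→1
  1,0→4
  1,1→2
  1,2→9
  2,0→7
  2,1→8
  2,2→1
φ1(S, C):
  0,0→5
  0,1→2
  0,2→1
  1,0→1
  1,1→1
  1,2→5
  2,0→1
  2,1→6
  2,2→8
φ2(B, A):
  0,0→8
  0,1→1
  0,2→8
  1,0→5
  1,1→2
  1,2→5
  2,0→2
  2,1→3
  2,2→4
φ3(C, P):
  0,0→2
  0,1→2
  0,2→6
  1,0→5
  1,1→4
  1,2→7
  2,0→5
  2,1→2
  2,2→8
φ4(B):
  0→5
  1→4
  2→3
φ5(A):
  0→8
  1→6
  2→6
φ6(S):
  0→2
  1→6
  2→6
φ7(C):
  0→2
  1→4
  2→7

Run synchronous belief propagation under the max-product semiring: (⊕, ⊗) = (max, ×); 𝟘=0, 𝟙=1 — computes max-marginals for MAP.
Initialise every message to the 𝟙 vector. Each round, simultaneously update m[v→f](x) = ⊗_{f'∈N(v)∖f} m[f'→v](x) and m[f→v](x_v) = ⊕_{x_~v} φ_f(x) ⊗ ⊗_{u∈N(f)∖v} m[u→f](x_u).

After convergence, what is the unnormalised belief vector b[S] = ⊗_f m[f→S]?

init: all messages = 𝟙 over 3 values
r1 m[φ0→S] = [8, 9, 8]
r1 m[φ0→A] = [7, 8, 9]
r1 m[φ1→S] = [5, 5, 8]
r1 m[φ1→C] = [5, 6, 8]
r1 m[φ2→B] = [8, 5, 4]
r1 m[φ2→A] = [8, 3, 8]
r1 m[φ3→C] = [6, 7, 8]
r1 m[φ3→P] = [5, 4, 8]
r1 m[φ4→B] = [5, 4, 3]
r1 m[φ5→A] = [8, 6, 6]
r1 m[φ6→S] = [2, 6, 6]
r1 m[φ7→C] = [2, 4, 7]
r1 m[S→φ0] = [1, 1, 1]
r1 m[S→φ1] = [1, 1, 1]
r1 m[S→φ6] = [1, 1, 1]
r1 m[C→φ1] = [1, 1, 1]
r1 m[C→φ3] = [1, 1, 1]
r1 m[C→φ7] = [1, 1, 1]
r1 m[B→φ2] = [1, 1, 1]
r1 m[B→φ4] = [1, 1, 1]
r1 m[A→φ0] = [1, 1, 1]
r1 m[A→φ2] = [1, 1, 1]
r1 m[A→φ5] = [1, 1, 1]
r1 m[P→φ3] = [1, 1, 1]
r2 m[φ0→S] = [8, 9, 8]
r2 m[φ0→A] = [7, 8, 9]
r2 m[φ1→S] = [5, 5, 8]
r2 m[φ1→C] = [5, 6, 8]
r2 m[φ2→B] = [8, 5, 4]
r2 m[φ2→A] = [8, 3, 8]
r2 m[φ3→C] = [6, 7, 8]
r2 m[φ3→P] = [5, 4, 8]
r2 m[φ4→B] = [5, 4, 3]
r2 m[φ5→A] = [8, 6, 6]
r2 m[φ6→S] = [2, 6, 6]
r2 m[φ7→C] = [2, 4, 7]
r2 m[S→φ0] = [10, 30, 48]
r2 m[S→φ1] = [16, 54, 48]
r2 m[S→φ6] = [40, 45, 64]
r2 m[C→φ1] = [12, 28, 56]
r2 m[C→φ3] = [10, 24, 56]
r2 m[C→φ7] = [30, 42, 64]
r2 m[B→φ2] = [5, 4, 3]
r2 m[B→φ4] = [8, 5, 4]
r2 m[A→φ0] = [64, 18, 48]
r2 m[A→φ2] = [56, 48, 54]
r2 m[A→φ5] = [56, 24, 72]
r2 m[P→φ3] = [1, 1, 1]
r3 m[φ0→S] = [256, 432, 448]
r3 m[φ0→A] = [336, 384, 270]
r3 m[φ1→S] = [60, 280, 448]
r3 m[φ1→C] = [80, 288, 384]
r3 m[φ2→B] = [448, 280, 216]
r3 m[φ2→A] = [40, 9, 40]
r3 m[φ3→C] = [6, 7, 8]
r3 m[φ3→P] = [280, 112, 448]
r3 m[φ4→B] = [5, 4, 3]
r3 m[φ5→A] = [8, 6, 6]
r3 m[φ6→S] = [2, 6, 6]
r3 m[φ7→C] = [2, 4, 7]
r3 m[S→φ0] = [10, 30, 48]
r3 m[S→φ1] = [16, 54, 48]
r3 m[S→φ6] = [40, 45, 64]
r3 m[C→φ1] = [12, 28, 56]
r3 m[C→φ3] = [10, 24, 56]
r3 m[C→φ7] = [30, 42, 64]
r3 m[B→φ2] = [5, 4, 3]
r3 m[B→φ4] = [8, 5, 4]
r3 m[A→φ0] = [64, 18, 48]
r3 m[A→φ2] = [56, 48, 54]
r3 m[A→φ5] = [56, 24, 72]
r3 m[P→φ3] = [1, 1, 1]
r4 m[φ0→S] = [256, 432, 448]
r4 m[φ0→A] = [336, 384, 270]
r4 m[φ1→S] = [60, 280, 448]
r4 m[φ1→C] = [80, 288, 384]
r4 m[φ2→B] = [448, 280, 216]
r4 m[φ2→A] = [40, 9, 40]
r4 m[φ3→C] = [6, 7, 8]
r4 m[φ3→P] = [280, 112, 448]
r4 m[φ4→B] = [5, 4, 3]
r4 m[φ5→A] = [8, 6, 6]
r4 m[φ6→S] = [2, 6, 6]
r4 m[φ7→C] = [2, 4, 7]
r4 m[S→φ0] = [120, 1680, 2688]
r4 m[S→φ1] = [512, 2592, 2688]
r4 m[S→φ6] = [15360, 120960, 200704]
r4 m[C→φ1] = [12, 28, 56]
r4 m[C→φ3] = [160, 1152, 2688]
r4 m[C→φ7] = [480, 2016, 3072]
r4 m[B→φ2] = [5, 4, 3]
r4 m[B→φ4] = [448, 280, 216]
r4 m[A→φ0] = [320, 54, 240]
r4 m[A→φ2] = [2688, 2304, 1620]
r4 m[A→φ5] = [13440, 3456, 10800]
r4 m[P→φ3] = [1, 1, 1]
r5 m[φ0→S] = [1280, 2160, 2240]
r5 m[φ0→A] = [18816, 21504, 15120]
r5 m[φ1→S] = [60, 280, 448]
r5 m[φ1→C] = [2688, 16128, 21504]
r5 m[φ2→B] = [21504, 13440, 6912]
r5 m[φ2→A] = [40, 9, 40]
r5 m[φ3→C] = [6, 7, 8]
r5 m[φ3→P] = [13440, 5376, 21504]
r5 m[φ4→B] = [5, 4, 3]
r5 m[φ5→A] = [8, 6, 6]
r5 m[φ6→S] = [2, 6, 6]
r5 m[φ7→C] = [2, 4, 7]
r5 m[S→φ0] = [120, 1680, 2688]
r5 m[S→φ1] = [512, 2592, 2688]
r5 m[S→φ6] = [15360, 120960, 200704]
r5 m[C→φ1] = [12, 28, 56]
r5 m[C→φ3] = [160, 1152, 2688]
r5 m[C→φ7] = [480, 2016, 3072]
r5 m[B→φ2] = [5, 4, 3]
r5 m[B→φ4] = [448, 280, 216]
r5 m[A→φ0] = [320, 54, 240]
r5 m[A→φ2] = [2688, 2304, 1620]
r5 m[A→φ5] = [13440, 3456, 10800]
r5 m[P→φ3] = [1, 1, 1]
r6 m[φ0→S] = [1280, 2160, 2240]
r6 m[φ0→A] = [18816, 21504, 15120]
r6 m[φ1→S] = [60, 280, 448]
r6 m[φ1→C] = [2688, 16128, 21504]
r6 m[φ2→B] = [21504, 13440, 6912]
r6 m[φ2→A] = [40, 9, 40]
r6 m[φ3→C] = [6, 7, 8]
r6 m[φ3→P] = [13440, 5376, 21504]
r6 m[φ4→B] = [5, 4, 3]
r6 m[φ5→A] = [8, 6, 6]
r6 m[φ6→S] = [2, 6, 6]
r6 m[φ7→C] = [2, 4, 7]
r6 m[S→φ0] = [120, 1680, 2688]
r6 m[S→φ1] = [2560, 12960, 13440]
r6 m[S→φ6] = [76800, 604800, 1003520]
r6 m[C→φ1] = [12, 28, 56]
r6 m[C→φ3] = [5376, 64512, 150528]
r6 m[C→φ7] = [16128, 112896, 172032]
r6 m[B→φ2] = [5, 4, 3]
r6 m[B→φ4] = [21504, 13440, 6912]
r6 m[A→φ0] = [320, 54, 240]
r6 m[A→φ2] = [150528, 129024, 90720]
r6 m[A→φ5] = [752640, 193536, 604800]
r6 m[P→φ3] = [1, 1, 1]
r7 m[φ0→S] = [1280, 2160, 2240]
r7 m[φ0→A] = [18816, 21504, 15120]
r7 m[φ1→S] = [60, 280, 448]
r7 m[φ1→C] = [13440, 80640, 107520]
r7 m[φ2→B] = [1204224, 752640, 387072]
r7 m[φ2→A] = [40, 9, 40]
r7 m[φ3→C] = [6, 7, 8]
r7 m[φ3→P] = [752640, 301056, 1204224]
r7 m[φ4→B] = [5, 4, 3]
r7 m[φ5→A] = [8, 6, 6]
r7 m[φ6→S] = [2, 6, 6]
r7 m[φ7→C] = [2, 4, 7]
r7 m[S→φ0] = [120, 1680, 2688]
r7 m[S→φ1] = [2560, 12960, 13440]
r7 m[S→φ6] = [76800, 604800, 1003520]
r7 m[C→φ1] = [12, 28, 56]
r7 m[C→φ3] = [5376, 64512, 150528]
r7 m[C→φ7] = [16128, 112896, 172032]
r7 m[B→φ2] = [5, 4, 3]
r7 m[B→φ4] = [21504, 13440, 6912]
r7 m[A→φ0] = [320, 54, 240]
r7 m[A→φ2] = [150528, 129024, 90720]
r7 m[A→φ5] = [752640, 193536, 604800]
r7 m[P→φ3] = [1, 1, 1]
r8 m[φ0→S] = [1280, 2160, 2240]
r8 m[φ0→A] = [18816, 21504, 15120]
r8 m[φ1→S] = [60, 280, 448]
r8 m[φ1→C] = [13440, 80640, 107520]
r8 m[φ2→B] = [1204224, 752640, 387072]
r8 m[φ2→A] = [40, 9, 40]
r8 m[φ3→C] = [6, 7, 8]
r8 m[φ3→P] = [752640, 301056, 1204224]
r8 m[φ4→B] = [5, 4, 3]
r8 m[φ5→A] = [8, 6, 6]
r8 m[φ6→S] = [2, 6, 6]
r8 m[φ7→C] = [2, 4, 7]
r8 m[S→φ0] = [120, 1680, 2688]
r8 m[S→φ1] = [2560, 12960, 13440]
r8 m[S→φ6] = [76800, 604800, 1003520]
r8 m[C→φ1] = [12, 28, 56]
r8 m[C→φ3] = [26880, 322560, 752640]
r8 m[C→φ7] = [80640, 564480, 860160]
r8 m[B→φ2] = [5, 4, 3]
r8 m[B→φ4] = [1204224, 752640, 387072]
r8 m[A→φ0] = [320, 54, 240]
r8 m[A→φ2] = [150528, 129024, 90720]
r8 m[A→φ5] = [752640, 193536, 604800]
r8 m[P→φ3] = [1, 1, 1]
r9 m[φ0→S] = [1280, 2160, 2240]
r9 m[φ0→A] = [18816, 21504, 15120]
r9 m[φ1→S] = [60, 280, 448]
r9 m[φ1→C] = [13440, 80640, 107520]
r9 m[φ2→B] = [1204224, 752640, 387072]
r9 m[φ2→A] = [40, 9, 40]
r9 m[φ3→C] = [6, 7, 8]
r9 m[φ3→P] = [3763200, 1505280, 6021120]
r9 m[φ4→B] = [5, 4, 3]
r9 m[φ5→A] = [8, 6, 6]
r9 m[φ6→S] = [2, 6, 6]
r9 m[φ7→C] = [2, 4, 7]
r9 m[S→φ0] = [120, 1680, 2688]
r9 m[S→φ1] = [2560, 12960, 13440]
r9 m[S→φ6] = [76800, 604800, 1003520]
r9 m[C→φ1] = [12, 28, 56]
r9 m[C→φ3] = [26880, 322560, 752640]
r9 m[C→φ7] = [80640, 564480, 860160]
r9 m[B→φ2] = [5, 4, 3]
r9 m[B→φ4] = [1204224, 752640, 387072]
r9 m[A→φ0] = [320, 54, 240]
r9 m[A→φ2] = [150528, 129024, 90720]
r9 m[A→φ5] = [752640, 193536, 604800]
r9 m[P→φ3] = [1, 1, 1]
r10 m[φ0→S] = [1280, 2160, 2240]
r10 m[φ0→A] = [18816, 21504, 15120]
r10 m[φ1→S] = [60, 280, 448]
r10 m[φ1→C] = [13440, 80640, 107520]
r10 m[φ2→B] = [1204224, 752640, 387072]
r10 m[φ2→A] = [40, 9, 40]
r10 m[φ3→C] = [6, 7, 8]
r10 m[φ3→P] = [3763200, 1505280, 6021120]
r10 m[φ4→B] = [5, 4, 3]
r10 m[φ5→A] = [8, 6, 6]
r10 m[φ6→S] = [2, 6, 6]
r10 m[φ7→C] = [2, 4, 7]
r10 m[S→φ0] = [120, 1680, 2688]
r10 m[S→φ1] = [2560, 12960, 13440]
r10 m[S→φ6] = [76800, 604800, 1003520]
r10 m[C→φ1] = [12, 28, 56]
r10 m[C→φ3] = [26880, 322560, 752640]
r10 m[C→φ7] = [80640, 564480, 860160]
r10 m[B→φ2] = [5, 4, 3]
r10 m[B→φ4] = [1204224, 752640, 387072]
r10 m[A→φ0] = [320, 54, 240]
r10 m[A→φ2] = [150528, 129024, 90720]
r10 m[A→φ5] = [752640, 193536, 604800]
r10 m[P→φ3] = [1, 1, 1]
fixed point reached at round 10
b[S] = ⊗ incoming = [153600, 3628800, 6021120]

b[S] = [153600, 3628800, 6021120]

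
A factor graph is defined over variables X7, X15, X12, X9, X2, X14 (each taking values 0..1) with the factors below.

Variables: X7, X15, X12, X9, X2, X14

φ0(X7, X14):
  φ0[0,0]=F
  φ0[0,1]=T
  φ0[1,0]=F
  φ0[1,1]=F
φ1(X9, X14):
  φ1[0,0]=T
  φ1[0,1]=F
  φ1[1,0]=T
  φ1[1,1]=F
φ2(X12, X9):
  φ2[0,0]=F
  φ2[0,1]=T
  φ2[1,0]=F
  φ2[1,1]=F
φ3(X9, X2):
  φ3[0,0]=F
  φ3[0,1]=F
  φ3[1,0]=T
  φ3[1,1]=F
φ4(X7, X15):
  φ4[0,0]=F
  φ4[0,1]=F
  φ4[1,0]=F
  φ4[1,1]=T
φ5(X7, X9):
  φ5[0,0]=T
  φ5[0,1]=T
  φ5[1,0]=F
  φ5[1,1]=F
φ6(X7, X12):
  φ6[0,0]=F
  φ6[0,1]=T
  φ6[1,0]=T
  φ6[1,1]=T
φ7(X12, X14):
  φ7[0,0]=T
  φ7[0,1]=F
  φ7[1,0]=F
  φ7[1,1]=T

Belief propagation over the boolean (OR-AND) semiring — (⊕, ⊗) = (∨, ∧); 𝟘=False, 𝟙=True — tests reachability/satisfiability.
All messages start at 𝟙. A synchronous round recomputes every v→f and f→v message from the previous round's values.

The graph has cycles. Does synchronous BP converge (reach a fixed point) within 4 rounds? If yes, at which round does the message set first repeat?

init: all messages = 𝟙 over 2 values
r1 m[φ0→X7] = [T, F]
r1 m[φ0→X14] = [F, T]
r1 m[φ1→X9] = [T, T]
r1 m[φ1→X14] = [T, F]
r1 m[φ2→X12] = [T, F]
r1 m[φ2→X9] = [F, T]
r1 m[φ3→X9] = [F, T]
r1 m[φ3→X2] = [T, F]
r1 m[φ4→X7] = [F, T]
r1 m[φ4→X15] = [F, T]
r1 m[φ5→X7] = [T, F]
r1 m[φ5→X9] = [T, T]
r1 m[φ6→X7] = [T, T]
r1 m[φ6→X12] = [T, T]
r1 m[φ7→X12] = [T, T]
r1 m[φ7→X14] = [T, T]
r1 m[X7→φ0] = [T, T]
r1 m[X7→φ4] = [T, T]
r1 m[X7→φ5] = [T, T]
r1 m[X7→φ6] = [T, T]
r1 m[X15→φ4] = [T, T]
r1 m[X12→φ2] = [T, T]
r1 m[X12→φ6] = [T, T]
r1 m[X12→φ7] = [T, T]
r1 m[X9→φ1] = [T, T]
r1 m[X9→φ2] = [T, T]
r1 m[X9→φ3] = [T, T]
r1 m[X9→φ5] = [T, T]
r1 m[X2→φ3] = [T, T]
r1 m[X14→φ0] = [T, T]
r1 m[X14→φ1] = [T, T]
r1 m[X14→φ7] = [T, T]
r2 m[φ0→X7] = [T, F]
r2 m[φ0→X14] = [F, T]
r2 m[φ1→X9] = [T, T]
r2 m[φ1→X14] = [T, F]
r2 m[φ2→X12] = [T, F]
r2 m[φ2→X9] = [F, T]
r2 m[φ3→X9] = [F, T]
r2 m[φ3→X2] = [T, F]
r2 m[φ4→X7] = [F, T]
r2 m[φ4→X15] = [F, T]
r2 m[φ5→X7] = [T, F]
r2 m[φ5→X9] = [T, T]
r2 m[φ6→X7] = [T, T]
r2 m[φ6→X12] = [T, T]
r2 m[φ7→X12] = [T, T]
r2 m[φ7→X14] = [T, T]
r2 m[X7→φ0] = [F, F]
r2 m[X7→φ4] = [T, F]
r2 m[X7→φ5] = [F, F]
r2 m[X7→φ6] = [F, F]
r2 m[X15→φ4] = [T, T]
r2 m[X12→φ2] = [T, T]
r2 m[X12→φ6] = [T, F]
r2 m[X12→φ7] = [T, F]
r2 m[X9→φ1] = [F, T]
r2 m[X9→φ2] = [F, T]
r2 m[X9→φ3] = [F, T]
r2 m[X9→φ5] = [F, T]
r2 m[X2→φ3] = [T, T]
r2 m[X14→φ0] = [T, F]
r2 m[X14→φ1] = [F, T]
r2 m[X14→φ7] = [F, F]
r3 m[φ0→X7] = [F, F]
r3 m[φ0→X14] = [F, F]
r3 m[φ1→X9] = [F, F]
r3 m[φ1→X14] = [T, F]
r3 m[φ2→X12] = [T, F]
r3 m[φ2→X9] = [F, T]
r3 m[φ3→X9] = [F, T]
r3 m[φ3→X2] = [T, F]
r3 m[φ4→X7] = [F, T]
r3 m[φ4→X15] = [F, F]
r3 m[φ5→X7] = [T, F]
r3 m[φ5→X9] = [F, F]
r3 m[φ6→X7] = [F, T]
r3 m[φ6→X12] = [F, F]
r3 m[φ7→X12] = [F, F]
r3 m[φ7→X14] = [T, F]
r3 m[X7→φ0] = [F, F]
r3 m[X7→φ4] = [T, F]
r3 m[X7→φ5] = [F, F]
r3 m[X7→φ6] = [F, F]
r3 m[X15→φ4] = [T, T]
r3 m[X12→φ2] = [T, T]
r3 m[X12→φ6] = [T, F]
r3 m[X12→φ7] = [T, F]
r3 m[X9→φ1] = [F, T]
r3 m[X9→φ2] = [F, T]
r3 m[X9→φ3] = [F, T]
r3 m[X9→φ5] = [F, T]
r3 m[X2→φ3] = [T, T]
r3 m[X14→φ0] = [T, F]
r3 m[X14→φ1] = [F, T]
r3 m[X14→φ7] = [F, F]
r4 m[φ0→X7] = [F, F]
r4 m[φ0→X14] = [F, F]
r4 m[φ1→X9] = [F, F]
r4 m[φ1→X14] = [T, F]
r4 m[φ2→X12] = [T, F]
r4 m[φ2→X9] = [F, T]
r4 m[φ3→X9] = [F, T]
r4 m[φ3→X2] = [T, F]
r4 m[φ4→X7] = [F, T]
r4 m[φ4→X15] = [F, F]
r4 m[φ5→X7] = [T, F]
r4 m[φ5→X9] = [F, F]
r4 m[φ6→X7] = [F, T]
r4 m[φ6→X12] = [F, F]
r4 m[φ7→X12] = [F, F]
r4 m[φ7→X14] = [T, F]
r4 m[X7→φ0] = [F, F]
r4 m[X7→φ4] = [F, F]
r4 m[X7→φ5] = [F, F]
r4 m[X7→φ6] = [F, F]
r4 m[X15→φ4] = [T, T]
r4 m[X12→φ2] = [F, F]
r4 m[X12→φ6] = [F, F]
r4 m[X12→φ7] = [F, F]
r4 m[X9→φ1] = [F, F]
r4 m[X9→φ2] = [F, F]
r4 m[X9→φ3] = [F, F]
r4 m[X9→φ5] = [F, F]
r4 m[X2→φ3] = [T, T]
r4 m[X14→φ0] = [T, F]
r4 m[X14→φ1] = [F, F]
r4 m[X14→φ7] = [F, F]
no fixed point within 4 rounds

NOT CONVERGED within 4 rounds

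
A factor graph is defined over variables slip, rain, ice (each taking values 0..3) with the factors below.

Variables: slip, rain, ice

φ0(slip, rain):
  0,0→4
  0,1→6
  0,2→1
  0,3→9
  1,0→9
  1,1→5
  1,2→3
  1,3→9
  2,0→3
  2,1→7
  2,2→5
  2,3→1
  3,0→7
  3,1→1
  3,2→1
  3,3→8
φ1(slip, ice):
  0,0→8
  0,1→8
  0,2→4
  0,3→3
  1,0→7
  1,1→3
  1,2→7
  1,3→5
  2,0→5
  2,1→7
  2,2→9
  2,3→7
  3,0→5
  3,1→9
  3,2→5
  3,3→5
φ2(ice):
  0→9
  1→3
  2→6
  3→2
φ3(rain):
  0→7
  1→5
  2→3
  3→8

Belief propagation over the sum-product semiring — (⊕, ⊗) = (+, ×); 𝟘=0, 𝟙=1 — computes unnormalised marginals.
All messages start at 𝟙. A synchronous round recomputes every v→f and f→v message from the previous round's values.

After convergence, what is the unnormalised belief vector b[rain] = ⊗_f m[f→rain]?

init: all messages = 𝟙 over 4 values
r1 m[φ0→slip] = [20, 26, 16, 17]
r1 m[φ0→rain] = [23, 19, 10, 27]
r1 m[φ1→slip] = [23, 22, 28, 24]
r1 m[φ1→ice] = [25, 27, 25, 20]
r1 m[φ2→ice] = [9, 3, 6, 2]
r1 m[φ3→rain] = [7, 5, 3, 8]
r1 m[slip→φ0] = [1, 1, 1, 1]
r1 m[slip→φ1] = [1, 1, 1, 1]
r1 m[rain→φ0] = [1, 1, 1, 1]
r1 m[rain→φ3] = [1, 1, 1, 1]
r1 m[ice→φ1] = [1, 1, 1, 1]
r1 m[ice→φ2] = [1, 1, 1, 1]
r2 m[φ0→slip] = [20, 26, 16, 17]
r2 m[φ0→rain] = [23, 19, 10, 27]
r2 m[φ1→slip] = [23, 22, 28, 24]
r2 m[φ1→ice] = [25, 27, 25, 20]
r2 m[φ2→ice] = [9, 3, 6, 2]
r2 m[φ3→rain] = [7, 5, 3, 8]
r2 m[slip→φ0] = [23, 22, 28, 24]
r2 m[slip→φ1] = [20, 26, 16, 17]
r2 m[rain→φ0] = [7, 5, 3, 8]
r2 m[rain→φ3] = [23, 19, 10, 27]
r2 m[ice→φ1] = [9, 3, 6, 2]
r2 m[ice→φ2] = [25, 27, 25, 20]
r3 m[φ0→slip] = [133, 169, 79, 121]
r3 m[φ0→rain] = [542, 468, 253, 625]
r3 m[φ1→slip] = [126, 124, 134, 112]
r3 m[φ1→ice] = [507, 503, 491, 387]
r3 m[φ2→ice] = [9, 3, 6, 2]
r3 m[φ3→rain] = [7, 5, 3, 8]
r3 m[slip→φ0] = [23, 22, 28, 24]
r3 m[slip→φ1] = [20, 26, 16, 17]
r3 m[rain→φ0] = [7, 5, 3, 8]
r3 m[rain→φ3] = [23, 19, 10, 27]
r3 m[ice→φ1] = [9, 3, 6, 2]
r3 m[ice→φ2] = [25, 27, 25, 20]
r4 m[φ0→slip] = [133, 169, 79, 121]
r4 m[φ0→rain] = [542, 468, 253, 625]
r4 m[φ1→slip] = [126, 124, 134, 112]
r4 m[φ1→ice] = [507, 503, 491, 387]
r4 m[φ2→ice] = [9, 3, 6, 2]
r4 m[φ3→rain] = [7, 5, 3, 8]
r4 m[slip→φ0] = [126, 124, 134, 112]
r4 m[slip→φ1] = [133, 169, 79, 121]
r4 m[rain→φ0] = [7, 5, 3, 8]
r4 m[rain→φ3] = [542, 468, 253, 625]
r4 m[ice→φ1] = [9, 3, 6, 2]
r4 m[ice→φ2] = [507, 503, 491, 387]
r5 m[φ0→slip] = [133, 169, 79, 121]
r5 m[φ0→rain] = [2806, 2426, 1280, 3280]
r5 m[φ1→slip] = [126, 124, 134, 112]
r5 m[φ1→ice] = [3247, 3213, 3031, 2402]
r5 m[φ2→ice] = [9, 3, 6, 2]
r5 m[φ3→rain] = [7, 5, 3, 8]
r5 m[slip→φ0] = [126, 124, 134, 112]
r5 m[slip→φ1] = [133, 169, 79, 121]
r5 m[rain→φ0] = [7, 5, 3, 8]
r5 m[rain→φ3] = [542, 468, 253, 625]
r5 m[ice→φ1] = [9, 3, 6, 2]
r5 m[ice→φ2] = [507, 503, 491, 387]
r6 m[φ0→slip] = [133, 169, 79, 121]
r6 m[φ0→rain] = [2806, 2426, 1280, 3280]
r6 m[φ1→slip] = [126, 124, 134, 112]
r6 m[φ1→ice] = [3247, 3213, 3031, 2402]
r6 m[φ2→ice] = [9, 3, 6, 2]
r6 m[φ3→rain] = [7, 5, 3, 8]
r6 m[slip→φ0] = [126, 124, 134, 112]
r6 m[slip→φ1] = [133, 169, 79, 121]
r6 m[rain→φ0] = [7, 5, 3, 8]
r6 m[rain→φ3] = [2806, 2426, 1280, 3280]
r6 m[ice→φ1] = [9, 3, 6, 2]
r6 m[ice→φ2] = [3247, 3213, 3031, 2402]
r7 m[φ0→slip] = [133, 169, 79, 121]
r7 m[φ0→rain] = [2806, 2426, 1280, 3280]
r7 m[φ1→slip] = [126, 124, 134, 112]
r7 m[φ1→ice] = [3247, 3213, 3031, 2402]
r7 m[φ2→ice] = [9, 3, 6, 2]
r7 m[φ3→rain] = [7, 5, 3, 8]
r7 m[slip→φ0] = [126, 124, 134, 112]
r7 m[slip→φ1] = [133, 169, 79, 121]
r7 m[rain→φ0] = [7, 5, 3, 8]
r7 m[rain→φ3] = [2806, 2426, 1280, 3280]
r7 m[ice→φ1] = [9, 3, 6, 2]
r7 m[ice→φ2] = [3247, 3213, 3031, 2402]
fixed point reached at round 7
b[rain] = ⊗ incoming = [19642, 12130, 3840, 26240]

b[rain] = [19642, 12130, 3840, 26240]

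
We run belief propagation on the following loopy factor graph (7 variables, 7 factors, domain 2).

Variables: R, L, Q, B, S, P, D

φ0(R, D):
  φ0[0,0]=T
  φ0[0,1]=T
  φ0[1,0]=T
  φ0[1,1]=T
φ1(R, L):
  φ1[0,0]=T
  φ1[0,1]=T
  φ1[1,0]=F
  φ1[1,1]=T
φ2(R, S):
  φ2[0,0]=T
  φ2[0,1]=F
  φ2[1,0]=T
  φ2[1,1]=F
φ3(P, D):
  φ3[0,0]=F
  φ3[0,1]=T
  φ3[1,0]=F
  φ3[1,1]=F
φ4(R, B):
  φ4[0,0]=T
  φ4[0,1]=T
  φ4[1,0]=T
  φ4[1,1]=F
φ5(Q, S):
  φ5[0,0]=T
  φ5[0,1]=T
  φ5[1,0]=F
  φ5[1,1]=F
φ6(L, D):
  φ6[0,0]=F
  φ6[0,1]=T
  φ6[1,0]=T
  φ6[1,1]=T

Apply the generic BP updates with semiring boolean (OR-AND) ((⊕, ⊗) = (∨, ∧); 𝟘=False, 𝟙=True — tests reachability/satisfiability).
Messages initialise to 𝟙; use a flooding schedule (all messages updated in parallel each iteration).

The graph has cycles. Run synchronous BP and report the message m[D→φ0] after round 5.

message @ round 5 = [F, T]

init: all messages = 𝟙 over 2 values
r1 m[φ0→R] = [T, T]
r1 m[φ0→D] = [T, T]
r1 m[φ1→R] = [T, T]
r1 m[φ1→L] = [T, T]
r1 m[φ2→R] = [T, T]
r1 m[φ2→S] = [T, F]
r1 m[φ3→P] = [T, F]
r1 m[φ3→D] = [F, T]
r1 m[φ4→R] = [T, T]
r1 m[φ4→B] = [T, T]
r1 m[φ5→Q] = [T, F]
r1 m[φ5→S] = [T, T]
r1 m[φ6→L] = [T, T]
r1 m[φ6→D] = [T, T]
r1 m[R→φ0] = [T, T]
r1 m[R→φ1] = [T, T]
r1 m[R→φ2] = [T, T]
r1 m[R→φ4] = [T, T]
r1 m[L→φ1] = [T, T]
r1 m[L→φ6] = [T, T]
r1 m[Q→φ5] = [T, T]
r1 m[B→φ4] = [T, T]
r1 m[S→φ2] = [T, T]
r1 m[S→φ5] = [T, T]
r1 m[P→φ3] = [T, T]
r1 m[D→φ0] = [T, T]
r1 m[D→φ3] = [T, T]
r1 m[D→φ6] = [T, T]
r2 m[φ0→R] = [T, T]
r2 m[φ0→D] = [T, T]
r2 m[φ1→R] = [T, T]
r2 m[φ1→L] = [T, T]
r2 m[φ2→R] = [T, T]
r2 m[φ2→S] = [T, F]
r2 m[φ3→P] = [T, F]
r2 m[φ3→D] = [F, T]
r2 m[φ4→R] = [T, T]
r2 m[φ4→B] = [T, T]
r2 m[φ5→Q] = [T, F]
r2 m[φ5→S] = [T, T]
r2 m[φ6→L] = [T, T]
r2 m[φ6→D] = [T, T]
r2 m[R→φ0] = [T, T]
r2 m[R→φ1] = [T, T]
r2 m[R→φ2] = [T, T]
r2 m[R→φ4] = [T, T]
r2 m[L→φ1] = [T, T]
r2 m[L→φ6] = [T, T]
r2 m[Q→φ5] = [T, T]
r2 m[B→φ4] = [T, T]
r2 m[S→φ2] = [T, T]
r2 m[S→φ5] = [T, F]
r2 m[P→φ3] = [T, T]
r2 m[D→φ0] = [F, T]
r2 m[D→φ3] = [T, T]
r2 m[D→φ6] = [F, T]
r3 m[φ0→R] = [T, T]
r3 m[φ0→D] = [T, T]
r3 m[φ1→R] = [T, T]
r3 m[φ1→L] = [T, T]
r3 m[φ2→R] = [T, T]
r3 m[φ2→S] = [T, F]
r3 m[φ3→P] = [T, F]
r3 m[φ3→D] = [F, T]
r3 m[φ4→R] = [T, T]
r3 m[φ4→B] = [T, T]
r3 m[φ5→Q] = [T, F]
r3 m[φ5→S] = [T, T]
r3 m[φ6→L] = [T, T]
r3 m[φ6→D] = [T, T]
r3 m[R→φ0] = [T, T]
r3 m[R→φ1] = [T, T]
r3 m[R→φ2] = [T, T]
r3 m[R→φ4] = [T, T]
r3 m[L→φ1] = [T, T]
r3 m[L→φ6] = [T, T]
r3 m[Q→φ5] = [T, T]
r3 m[B→φ4] = [T, T]
r3 m[S→φ2] = [T, T]
r3 m[S→φ5] = [T, F]
r3 m[P→φ3] = [T, T]
r3 m[D→φ0] = [F, T]
r3 m[D→φ3] = [T, T]
r3 m[D→φ6] = [F, T]
r4 m[φ0→R] = [T, T]
r4 m[φ0→D] = [T, T]
r4 m[φ1→R] = [T, T]
r4 m[φ1→L] = [T, T]
r4 m[φ2→R] = [T, T]
r4 m[φ2→S] = [T, F]
r4 m[φ3→P] = [T, F]
r4 m[φ3→D] = [F, T]
r4 m[φ4→R] = [T, T]
r4 m[φ4→B] = [T, T]
r4 m[φ5→Q] = [T, F]
r4 m[φ5→S] = [T, T]
r4 m[φ6→L] = [T, T]
r4 m[φ6→D] = [T, T]
r4 m[R→φ0] = [T, T]
r4 m[R→φ1] = [T, T]
r4 m[R→φ2] = [T, T]
r4 m[R→φ4] = [T, T]
r4 m[L→φ1] = [T, T]
r4 m[L→φ6] = [T, T]
r4 m[Q→φ5] = [T, T]
r4 m[B→φ4] = [T, T]
r4 m[S→φ2] = [T, T]
r4 m[S→φ5] = [T, F]
r4 m[P→φ3] = [T, T]
r4 m[D→φ0] = [F, T]
r4 m[D→φ3] = [T, T]
r4 m[D→φ6] = [F, T]
r5 m[φ0→R] = [T, T]
r5 m[φ0→D] = [T, T]
r5 m[φ1→R] = [T, T]
r5 m[φ1→L] = [T, T]
r5 m[φ2→R] = [T, T]
r5 m[φ2→S] = [T, F]
r5 m[φ3→P] = [T, F]
r5 m[φ3→D] = [F, T]
r5 m[φ4→R] = [T, T]
r5 m[φ4→B] = [T, T]
r5 m[φ5→Q] = [T, F]
r5 m[φ5→S] = [T, T]
r5 m[φ6→L] = [T, T]
r5 m[φ6→D] = [T, T]
r5 m[R→φ0] = [T, T]
r5 m[R→φ1] = [T, T]
r5 m[R→φ2] = [T, T]
r5 m[R→φ4] = [T, T]
r5 m[L→φ1] = [T, T]
r5 m[L→φ6] = [T, T]
r5 m[Q→φ5] = [T, T]
r5 m[B→φ4] = [T, T]
r5 m[S→φ2] = [T, T]
r5 m[S→φ5] = [T, F]
r5 m[P→φ3] = [T, T]
r5 m[D→φ0] = [F, T]
r5 m[D→φ3] = [T, T]
r5 m[D→φ6] = [F, T]
fixed point reached at round 3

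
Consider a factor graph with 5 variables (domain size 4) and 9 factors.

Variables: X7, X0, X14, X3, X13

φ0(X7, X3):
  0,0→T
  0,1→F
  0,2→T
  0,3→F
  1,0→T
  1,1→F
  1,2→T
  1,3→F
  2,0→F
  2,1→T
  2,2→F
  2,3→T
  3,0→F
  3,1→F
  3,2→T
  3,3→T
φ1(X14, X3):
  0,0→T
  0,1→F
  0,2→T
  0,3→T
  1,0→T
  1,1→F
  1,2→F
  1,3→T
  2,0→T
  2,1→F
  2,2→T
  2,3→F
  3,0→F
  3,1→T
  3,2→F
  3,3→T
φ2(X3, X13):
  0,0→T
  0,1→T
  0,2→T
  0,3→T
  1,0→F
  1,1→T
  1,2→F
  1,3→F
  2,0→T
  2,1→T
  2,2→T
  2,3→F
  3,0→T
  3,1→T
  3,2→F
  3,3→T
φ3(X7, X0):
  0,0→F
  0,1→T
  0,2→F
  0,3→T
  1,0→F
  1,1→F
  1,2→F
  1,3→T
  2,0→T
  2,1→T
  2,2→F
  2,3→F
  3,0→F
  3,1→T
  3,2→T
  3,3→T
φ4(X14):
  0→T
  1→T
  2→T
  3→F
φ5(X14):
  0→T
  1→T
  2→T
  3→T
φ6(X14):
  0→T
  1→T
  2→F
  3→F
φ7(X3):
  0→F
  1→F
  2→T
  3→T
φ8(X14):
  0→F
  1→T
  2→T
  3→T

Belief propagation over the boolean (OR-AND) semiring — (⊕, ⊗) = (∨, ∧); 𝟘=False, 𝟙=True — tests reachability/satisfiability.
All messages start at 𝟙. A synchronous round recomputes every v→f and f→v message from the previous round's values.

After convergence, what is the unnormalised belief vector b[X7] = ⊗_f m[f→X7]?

init: all messages = 𝟙 over 4 values
r1 m[φ0→X7] = [T, T, T, T]
r1 m[φ0→X3] = [T, T, T, T]
r1 m[φ1→X14] = [T, T, T, T]
r1 m[φ1→X3] = [T, T, T, T]
r1 m[φ2→X3] = [T, T, T, T]
r1 m[φ2→X13] = [T, T, T, T]
r1 m[φ3→X7] = [T, T, T, T]
r1 m[φ3→X0] = [T, T, T, T]
r1 m[φ4→X14] = [T, T, T, F]
r1 m[φ5→X14] = [T, T, T, T]
r1 m[φ6→X14] = [T, T, F, F]
r1 m[φ7→X3] = [F, F, T, T]
r1 m[φ8→X14] = [F, T, T, T]
r1 m[X7→φ0] = [T, T, T, T]
r1 m[X7→φ3] = [T, T, T, T]
r1 m[X0→φ3] = [T, T, T, T]
r1 m[X14→φ1] = [T, T, T, T]
r1 m[X14→φ4] = [T, T, T, T]
r1 m[X14→φ5] = [T, T, T, T]
r1 m[X14→φ6] = [T, T, T, T]
r1 m[X14→φ8] = [T, T, T, T]
r1 m[X3→φ0] = [T, T, T, T]
r1 m[X3→φ1] = [T, T, T, T]
r1 m[X3→φ2] = [T, T, T, T]
r1 m[X3→φ7] = [T, T, T, T]
r1 m[X13→φ2] = [T, T, T, T]
r2 m[φ0→X7] = [T, T, T, T]
r2 m[φ0→X3] = [T, T, T, T]
r2 m[φ1→X14] = [T, T, T, T]
r2 m[φ1→X3] = [T, T, T, T]
r2 m[φ2→X3] = [T, T, T, T]
r2 m[φ2→X13] = [T, T, T, T]
r2 m[φ3→X7] = [T, T, T, T]
r2 m[φ3→X0] = [T, T, T, T]
r2 m[φ4→X14] = [T, T, T, F]
r2 m[φ5→X14] = [T, T, T, T]
r2 m[φ6→X14] = [T, T, F, F]
r2 m[φ7→X3] = [F, F, T, T]
r2 m[φ8→X14] = [F, T, T, T]
r2 m[X7→φ0] = [T, T, T, T]
r2 m[X7→φ3] = [T, T, T, T]
r2 m[X0→φ3] = [T, T, T, T]
r2 m[X14→φ1] = [F, T, F, F]
r2 m[X14→φ4] = [F, T, F, F]
r2 m[X14→φ5] = [F, T, F, F]
r2 m[X14→φ6] = [F, T, T, F]
r2 m[X14→φ8] = [T, T, F, F]
r2 m[X3→φ0] = [F, F, T, T]
r2 m[X3→φ1] = [F, F, T, T]
r2 m[X3→φ2] = [F, F, T, T]
r2 m[X3→φ7] = [T, T, T, T]
r2 m[X13→φ2] = [T, T, T, T]
r3 m[φ0→X7] = [T, T, T, T]
r3 m[φ0→X3] = [T, T, T, T]
r3 m[φ1→X14] = [T, T, T, T]
r3 m[φ1→X3] = [T, F, F, T]
r3 m[φ2→X3] = [T, T, T, T]
r3 m[φ2→X13] = [T, T, T, T]
r3 m[φ3→X7] = [T, T, T, T]
r3 m[φ3→X0] = [T, T, T, T]
r3 m[φ4→X14] = [T, T, T, F]
r3 m[φ5→X14] = [T, T, T, T]
r3 m[φ6→X14] = [T, T, F, F]
r3 m[φ7→X3] = [F, F, T, T]
r3 m[φ8→X14] = [F, T, T, T]
r3 m[X7→φ0] = [T, T, T, T]
r3 m[X7→φ3] = [T, T, T, T]
r3 m[X0→φ3] = [T, T, T, T]
r3 m[X14→φ1] = [F, T, F, F]
r3 m[X14→φ4] = [F, T, F, F]
r3 m[X14→φ5] = [F, T, F, F]
r3 m[X14→φ6] = [F, T, T, F]
r3 m[X14→φ8] = [T, T, F, F]
r3 m[X3→φ0] = [F, F, T, T]
r3 m[X3→φ1] = [F, F, T, T]
r3 m[X3→φ2] = [F, F, T, T]
r3 m[X3→φ7] = [T, T, T, T]
r3 m[X13→φ2] = [T, T, T, T]
r4 m[φ0→X7] = [T, T, T, T]
r4 m[φ0→X3] = [T, T, T, T]
r4 m[φ1→X14] = [T, T, T, T]
r4 m[φ1→X3] = [T, F, F, T]
r4 m[φ2→X3] = [T, T, T, T]
r4 m[φ2→X13] = [T, T, T, T]
r4 m[φ3→X7] = [T, T, T, T]
r4 m[φ3→X0] = [T, T, T, T]
r4 m[φ4→X14] = [T, T, T, F]
r4 m[φ5→X14] = [T, T, T, T]
r4 m[φ6→X14] = [T, T, F, F]
r4 m[φ7→X3] = [F, F, T, T]
r4 m[φ8→X14] = [F, T, T, T]
r4 m[X7→φ0] = [T, T, T, T]
r4 m[X7→φ3] = [T, T, T, T]
r4 m[X0→φ3] = [T, T, T, T]
r4 m[X14→φ1] = [F, T, F, F]
r4 m[X14→φ4] = [F, T, F, F]
r4 m[X14→φ5] = [F, T, F, F]
r4 m[X14→φ6] = [F, T, T, F]
r4 m[X14→φ8] = [T, T, F, F]
r4 m[X3→φ0] = [F, F, F, T]
r4 m[X3→φ1] = [F, F, T, T]
r4 m[X3→φ2] = [F, F, F, T]
r4 m[X3→φ7] = [T, F, F, T]
r4 m[X13→φ2] = [T, T, T, T]
r5 m[φ0→X7] = [F, F, T, T]
r5 m[φ0→X3] = [T, T, T, T]
r5 m[φ1→X14] = [T, T, T, T]
r5 m[φ1→X3] = [T, F, F, T]
r5 m[φ2→X3] = [T, T, T, T]
r5 m[φ2→X13] = [T, T, F, T]
r5 m[φ3→X7] = [T, T, T, T]
r5 m[φ3→X0] = [T, T, T, T]
r5 m[φ4→X14] = [T, T, T, F]
r5 m[φ5→X14] = [T, T, T, T]
r5 m[φ6→X14] = [T, T, F, F]
r5 m[φ7→X3] = [F, F, T, T]
r5 m[φ8→X14] = [F, T, T, T]
r5 m[X7→φ0] = [T, T, T, T]
r5 m[X7→φ3] = [T, T, T, T]
r5 m[X0→φ3] = [T, T, T, T]
r5 m[X14→φ1] = [F, T, F, F]
r5 m[X14→φ4] = [F, T, F, F]
r5 m[X14→φ5] = [F, T, F, F]
r5 m[X14→φ6] = [F, T, T, F]
r5 m[X14→φ8] = [T, T, F, F]
r5 m[X3→φ0] = [F, F, F, T]
r5 m[X3→φ1] = [F, F, T, T]
r5 m[X3→φ2] = [F, F, F, T]
r5 m[X3→φ7] = [T, F, F, T]
r5 m[X13→φ2] = [T, T, T, T]
r6 m[φ0→X7] = [F, F, T, T]
r6 m[φ0→X3] = [T, T, T, T]
r6 m[φ1→X14] = [T, T, T, T]
r6 m[φ1→X3] = [T, F, F, T]
r6 m[φ2→X3] = [T, T, T, T]
r6 m[φ2→X13] = [T, T, F, T]
r6 m[φ3→X7] = [T, T, T, T]
r6 m[φ3→X0] = [T, T, T, T]
r6 m[φ4→X14] = [T, T, T, F]
r6 m[φ5→X14] = [T, T, T, T]
r6 m[φ6→X14] = [T, T, F, F]
r6 m[φ7→X3] = [F, F, T, T]
r6 m[φ8→X14] = [F, T, T, T]
r6 m[X7→φ0] = [T, T, T, T]
r6 m[X7→φ3] = [F, F, T, T]
r6 m[X0→φ3] = [T, T, T, T]
r6 m[X14→φ1] = [F, T, F, F]
r6 m[X14→φ4] = [F, T, F, F]
r6 m[X14→φ5] = [F, T, F, F]
r6 m[X14→φ6] = [F, T, T, F]
r6 m[X14→φ8] = [T, T, F, F]
r6 m[X3→φ0] = [F, F, F, T]
r6 m[X3→φ1] = [F, F, T, T]
r6 m[X3→φ2] = [F, F, F, T]
r6 m[X3→φ7] = [T, F, F, T]
r6 m[X13→φ2] = [T, T, T, T]
r7 m[φ0→X7] = [F, F, T, T]
r7 m[φ0→X3] = [T, T, T, T]
r7 m[φ1→X14] = [T, T, T, T]
r7 m[φ1→X3] = [T, F, F, T]
r7 m[φ2→X3] = [T, T, T, T]
r7 m[φ2→X13] = [T, T, F, T]
r7 m[φ3→X7] = [T, T, T, T]
r7 m[φ3→X0] = [T, T, T, T]
r7 m[φ4→X14] = [T, T, T, F]
r7 m[φ5→X14] = [T, T, T, T]
r7 m[φ6→X14] = [T, T, F, F]
r7 m[φ7→X3] = [F, F, T, T]
r7 m[φ8→X14] = [F, T, T, T]
r7 m[X7→φ0] = [T, T, T, T]
r7 m[X7→φ3] = [F, F, T, T]
r7 m[X0→φ3] = [T, T, T, T]
r7 m[X14→φ1] = [F, T, F, F]
r7 m[X14→φ4] = [F, T, F, F]
r7 m[X14→φ5] = [F, T, F, F]
r7 m[X14→φ6] = [F, T, T, F]
r7 m[X14→φ8] = [T, T, F, F]
r7 m[X3→φ0] = [F, F, F, T]
r7 m[X3→φ1] = [F, F, T, T]
r7 m[X3→φ2] = [F, F, F, T]
r7 m[X3→φ7] = [T, F, F, T]
r7 m[X13→φ2] = [T, T, T, T]
fixed point reached at round 7
b[X7] = ⊗ incoming = [F, F, T, T]

b[X7] = [F, F, T, T]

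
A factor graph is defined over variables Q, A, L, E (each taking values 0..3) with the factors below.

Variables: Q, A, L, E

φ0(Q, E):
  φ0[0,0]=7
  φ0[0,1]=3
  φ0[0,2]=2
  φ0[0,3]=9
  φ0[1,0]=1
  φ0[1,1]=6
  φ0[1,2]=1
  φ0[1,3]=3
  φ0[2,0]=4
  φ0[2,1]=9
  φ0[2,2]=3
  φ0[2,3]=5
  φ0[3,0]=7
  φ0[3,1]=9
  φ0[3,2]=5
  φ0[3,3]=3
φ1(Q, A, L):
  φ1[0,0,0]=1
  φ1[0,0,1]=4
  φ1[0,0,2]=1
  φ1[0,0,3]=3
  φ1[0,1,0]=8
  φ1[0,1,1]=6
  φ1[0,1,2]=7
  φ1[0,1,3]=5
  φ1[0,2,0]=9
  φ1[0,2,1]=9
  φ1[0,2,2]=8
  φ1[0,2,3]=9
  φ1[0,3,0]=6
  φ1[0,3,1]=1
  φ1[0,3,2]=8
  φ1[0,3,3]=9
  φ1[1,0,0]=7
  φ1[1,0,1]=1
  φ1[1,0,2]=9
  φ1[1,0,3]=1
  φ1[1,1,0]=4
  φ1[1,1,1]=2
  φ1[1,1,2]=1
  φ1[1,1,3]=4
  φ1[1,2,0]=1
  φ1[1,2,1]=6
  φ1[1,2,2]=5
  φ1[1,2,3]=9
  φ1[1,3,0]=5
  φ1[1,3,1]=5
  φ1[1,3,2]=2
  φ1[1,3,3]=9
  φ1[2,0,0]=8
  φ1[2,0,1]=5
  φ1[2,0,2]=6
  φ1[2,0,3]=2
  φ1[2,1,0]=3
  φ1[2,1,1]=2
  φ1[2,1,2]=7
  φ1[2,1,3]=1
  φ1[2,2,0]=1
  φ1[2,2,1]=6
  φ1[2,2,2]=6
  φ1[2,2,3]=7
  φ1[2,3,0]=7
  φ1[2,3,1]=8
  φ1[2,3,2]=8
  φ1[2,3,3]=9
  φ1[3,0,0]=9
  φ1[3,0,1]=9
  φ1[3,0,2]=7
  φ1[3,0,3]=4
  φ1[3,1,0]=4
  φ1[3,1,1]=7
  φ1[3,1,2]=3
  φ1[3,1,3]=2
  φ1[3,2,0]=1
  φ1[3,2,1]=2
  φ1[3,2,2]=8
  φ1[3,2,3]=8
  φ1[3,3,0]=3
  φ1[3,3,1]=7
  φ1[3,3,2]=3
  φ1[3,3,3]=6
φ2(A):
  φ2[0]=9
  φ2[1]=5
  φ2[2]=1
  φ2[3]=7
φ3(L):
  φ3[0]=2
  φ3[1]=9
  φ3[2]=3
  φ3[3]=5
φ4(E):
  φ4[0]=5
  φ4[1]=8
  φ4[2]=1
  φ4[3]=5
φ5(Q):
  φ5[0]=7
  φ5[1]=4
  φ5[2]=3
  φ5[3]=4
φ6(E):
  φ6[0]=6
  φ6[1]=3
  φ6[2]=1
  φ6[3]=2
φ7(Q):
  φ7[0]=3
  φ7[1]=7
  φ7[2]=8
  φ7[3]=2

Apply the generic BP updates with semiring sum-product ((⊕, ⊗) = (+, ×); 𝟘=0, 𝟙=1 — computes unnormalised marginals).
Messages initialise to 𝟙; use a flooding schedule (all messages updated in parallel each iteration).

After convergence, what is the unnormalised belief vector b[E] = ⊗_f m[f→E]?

init: all messages = 𝟙 over 4 values
r1 m[φ0→Q] = [21, 11, 21, 24]
r1 m[φ0→E] = [19, 27, 11, 20]
r1 m[φ1→Q] = [94, 71, 86, 83]
r1 m[φ1→A] = [77, 66, 95, 96]
r1 m[φ1→L] = [77, 80, 89, 88]
r1 m[φ2→A] = [9, 5, 1, 7]
r1 m[φ3→L] = [2, 9, 3, 5]
r1 m[φ4→E] = [5, 8, 1, 5]
r1 m[φ5→Q] = [7, 4, 3, 4]
r1 m[φ6→E] = [6, 3, 1, 2]
r1 m[φ7→Q] = [3, 7, 8, 2]
r1 m[Q→φ0] = [1, 1, 1, 1]
r1 m[Q→φ1] = [1, 1, 1, 1]
r1 m[Q→φ5] = [1, 1, 1, 1]
r1 m[Q→φ7] = [1, 1, 1, 1]
r1 m[A→φ1] = [1, 1, 1, 1]
r1 m[A→φ2] = [1, 1, 1, 1]
r1 m[L→φ1] = [1, 1, 1, 1]
r1 m[L→φ3] = [1, 1, 1, 1]
r1 m[E→φ0] = [1, 1, 1, 1]
r1 m[E→φ4] = [1, 1, 1, 1]
r1 m[E→φ6] = [1, 1, 1, 1]
r2 m[φ0→Q] = [21, 11, 21, 24]
r2 m[φ0→E] = [19, 27, 11, 20]
r2 m[φ1→Q] = [94, 71, 86, 83]
r2 m[φ1→A] = [77, 66, 95, 96]
r2 m[φ1→L] = [77, 80, 89, 88]
r2 m[φ2→A] = [9, 5, 1, 7]
r2 m[φ3→L] = [2, 9, 3, 5]
r2 m[φ4→E] = [5, 8, 1, 5]
r2 m[φ5→Q] = [7, 4, 3, 4]
r2 m[φ6→E] = [6, 3, 1, 2]
r2 m[φ7→Q] = [3, 7, 8, 2]
r2 m[Q→φ0] = [1974, 1988, 2064, 664]
r2 m[Q→φ1] = [441, 308, 504, 192]
r2 m[Q→φ5] = [5922, 5467, 14448, 3984]
r2 m[Q→φ7] = [13818, 3124, 5418, 7968]
r2 m[A→φ1] = [9, 5, 1, 7]
r2 m[A→φ2] = [77, 66, 95, 96]
r2 m[L→φ1] = [2, 9, 3, 5]
r2 m[L→φ3] = [77, 80, 89, 88]
r2 m[E→φ0] = [30, 24, 1, 10]
r2 m[E→φ4] = [114, 81, 11, 40]
r2 m[E→φ6] = [95, 216, 11, 100]
r3 m[φ0→Q] = [374, 205, 389, 461]
r3 m[φ0→E] = [28710, 42402, 15448, 36042]
r3 m[φ1→Q] = [1882, 1598, 2245, 2550]
r3 m[φ1→A] = [113372, 108728, 180880, 171194]
r3 m[φ1→L] = [173416, 145674, 176616, 151096]
r3 m[φ2→A] = [9, 5, 1, 7]
r3 m[φ3→L] = [2, 9, 3, 5]
r3 m[φ4→E] = [5, 8, 1, 5]
r3 m[φ5→Q] = [7, 4, 3, 4]
r3 m[φ6→E] = [6, 3, 1, 2]
r3 m[φ7→Q] = [3, 7, 8, 2]
r3 m[Q→φ0] = [1974, 1988, 2064, 664]
r3 m[Q→φ1] = [441, 308, 504, 192]
r3 m[Q→φ5] = [5922, 5467, 14448, 3984]
r3 m[Q→φ7] = [13818, 3124, 5418, 7968]
r3 m[A→φ1] = [9, 5, 1, 7]
r3 m[A→φ2] = [77, 66, 95, 96]
r3 m[L→φ1] = [2, 9, 3, 5]
r3 m[L→φ3] = [77, 80, 89, 88]
r3 m[E→φ0] = [30, 24, 1, 10]
r3 m[E→φ4] = [114, 81, 11, 40]
r3 m[E→φ6] = [95, 216, 11, 100]
r4 m[φ0→Q] = [374, 205, 389, 461]
r4 m[φ0→E] = [28710, 42402, 15448, 36042]
r4 m[φ1→Q] = [1882, 1598, 2245, 2550]
r4 m[φ1→A] = [113372, 108728, 180880, 171194]
r4 m[φ1→L] = [173416, 145674, 176616, 151096]
r4 m[φ2→A] = [9, 5, 1, 7]
r4 m[φ3→L] = [2, 9, 3, 5]
r4 m[φ4→E] = [5, 8, 1, 5]
r4 m[φ5→Q] = [7, 4, 3, 4]
r4 m[φ6→E] = [6, 3, 1, 2]
r4 m[φ7→Q] = [3, 7, 8, 2]
r4 m[Q→φ0] = [39522, 44744, 53880, 20400]
r4 m[Q→φ1] = [7854, 5740, 9336, 3688]
r4 m[Q→φ5] = [2111604, 2293130, 6986440, 2351100]
r4 m[Q→φ7] = [4927076, 1310360, 2619915, 4702200]
r4 m[A→φ1] = [9, 5, 1, 7]
r4 m[A→φ2] = [113372, 108728, 180880, 171194]
r4 m[L→φ1] = [2, 9, 3, 5]
r4 m[L→φ3] = [173416, 145674, 176616, 151096]
r4 m[E→φ0] = [30, 24, 1, 10]
r4 m[E→φ4] = [172260, 127206, 15448, 72084]
r4 m[E→φ6] = [143550, 339216, 15448, 180210]
r5 m[φ0→Q] = [374, 205, 389, 461]
r5 m[φ0→E] = [679718, 1055550, 387428, 820530]
r5 m[φ1→Q] = [1882, 1598, 2245, 2550]
r5 m[φ1→A] = [2102748, 1991044, 3312728, 3160684]
r5 m[φ1→L] = [3201116, 2696636, 3255284, 2775932]
r5 m[φ2→A] = [9, 5, 1, 7]
r5 m[φ3→L] = [2, 9, 3, 5]
r5 m[φ4→E] = [5, 8, 1, 5]
r5 m[φ5→Q] = [7, 4, 3, 4]
r5 m[φ6→E] = [6, 3, 1, 2]
r5 m[φ7→Q] = [3, 7, 8, 2]
r5 m[Q→φ0] = [39522, 44744, 53880, 20400]
r5 m[Q→φ1] = [7854, 5740, 9336, 3688]
r5 m[Q→φ5] = [2111604, 2293130, 6986440, 2351100]
r5 m[Q→φ7] = [4927076, 1310360, 2619915, 4702200]
r5 m[A→φ1] = [9, 5, 1, 7]
r5 m[A→φ2] = [113372, 108728, 180880, 171194]
r5 m[L→φ1] = [2, 9, 3, 5]
r5 m[L→φ3] = [173416, 145674, 176616, 151096]
r5 m[E→φ0] = [30, 24, 1, 10]
r5 m[E→φ4] = [172260, 127206, 15448, 72084]
r5 m[E→φ6] = [143550, 339216, 15448, 180210]
r6 m[φ0→Q] = [374, 205, 389, 461]
r6 m[φ0→E] = [679718, 1055550, 387428, 820530]
r6 m[φ1→Q] = [1882, 1598, 2245, 2550]
r6 m[φ1→A] = [2102748, 1991044, 3312728, 3160684]
r6 m[φ1→L] = [3201116, 2696636, 3255284, 2775932]
r6 m[φ2→A] = [9, 5, 1, 7]
r6 m[φ3→L] = [2, 9, 3, 5]
r6 m[φ4→E] = [5, 8, 1, 5]
r6 m[φ5→Q] = [7, 4, 3, 4]
r6 m[φ6→E] = [6, 3, 1, 2]
r6 m[φ7→Q] = [3, 7, 8, 2]
r6 m[Q→φ0] = [39522, 44744, 53880, 20400]
r6 m[Q→φ1] = [7854, 5740, 9336, 3688]
r6 m[Q→φ5] = [2111604, 2293130, 6986440, 2351100]
r6 m[Q→φ7] = [4927076, 1310360, 2619915, 4702200]
r6 m[A→φ1] = [9, 5, 1, 7]
r6 m[A→φ2] = [2102748, 1991044, 3312728, 3160684]
r6 m[L→φ1] = [2, 9, 3, 5]
r6 m[L→φ3] = [3201116, 2696636, 3255284, 2775932]
r6 m[E→φ0] = [30, 24, 1, 10]
r6 m[E→φ4] = [4078308, 3166650, 387428, 1641060]
r6 m[E→φ6] = [3398590, 8444400, 387428, 4102650]
r7 m[φ0→Q] = [374, 205, 389, 461]
r7 m[φ0→E] = [679718, 1055550, 387428, 820530]
r7 m[φ1→Q] = [1882, 1598, 2245, 2550]
r7 m[φ1→A] = [2102748, 1991044, 3312728, 3160684]
r7 m[φ1→L] = [3201116, 2696636, 3255284, 2775932]
r7 m[φ2→A] = [9, 5, 1, 7]
r7 m[φ3→L] = [2, 9, 3, 5]
r7 m[φ4→E] = [5, 8, 1, 5]
r7 m[φ5→Q] = [7, 4, 3, 4]
r7 m[φ6→E] = [6, 3, 1, 2]
r7 m[φ7→Q] = [3, 7, 8, 2]
r7 m[Q→φ0] = [39522, 44744, 53880, 20400]
r7 m[Q→φ1] = [7854, 5740, 9336, 3688]
r7 m[Q→φ5] = [2111604, 2293130, 6986440, 2351100]
r7 m[Q→φ7] = [4927076, 1310360, 2619915, 4702200]
r7 m[A→φ1] = [9, 5, 1, 7]
r7 m[A→φ2] = [2102748, 1991044, 3312728, 3160684]
r7 m[L→φ1] = [2, 9, 3, 5]
r7 m[L→φ3] = [3201116, 2696636, 3255284, 2775932]
r7 m[E→φ0] = [30, 24, 1, 10]
r7 m[E→φ4] = [4078308, 3166650, 387428, 1641060]
r7 m[E→φ6] = [3398590, 8444400, 387428, 4102650]
fixed point reached at round 7
b[E] = ⊗ incoming = [20391540, 25333200, 387428, 8205300]

b[E] = [20391540, 25333200, 387428, 8205300]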